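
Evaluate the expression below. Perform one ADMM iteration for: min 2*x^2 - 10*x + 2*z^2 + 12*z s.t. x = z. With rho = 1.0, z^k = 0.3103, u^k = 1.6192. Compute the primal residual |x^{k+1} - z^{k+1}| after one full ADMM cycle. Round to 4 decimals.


ADMM iteration with rho = 1.0, z^k = 0.3103, u^k = 1.6192
Step 1: x-update.
Minimize 2*x^2 - 10*x + (1.0/2)*(x - 0.3103 + 1.6192)^2
FOC: (2*2 + 1.0)*x = 10 + 1.0*(0.3103 - 1.6192)
x^{k+1} = 1.7382
Step 2: z-update.
Minimize 2*z^2 + 12*z + (1.0/2)*(1.7382 - z + 1.6192)^2
FOC: (2*2 + 1.0)*z = -12 + 1.0*(1.7382 + 1.6192)
z^{k+1} = -1.7285
Step 3: u-update.
u^{k+1} = 1.6192 + 1.7382 + 1.7285 = 5.0859
Step 4: Primal residual = |1.7382 + 1.7285| = 3.4667


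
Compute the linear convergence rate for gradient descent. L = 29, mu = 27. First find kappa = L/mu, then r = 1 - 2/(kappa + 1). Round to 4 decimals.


Step 1: Compute the condition number.
kappa = L/mu = 29/27 = 1.0741
Step 2: Compute the convergence rate.
r = 1 - 2/(kappa + 1) = 1 - 2*mu/(L + mu) = (L - mu)/(L + mu) = 2/56 = 0.0357


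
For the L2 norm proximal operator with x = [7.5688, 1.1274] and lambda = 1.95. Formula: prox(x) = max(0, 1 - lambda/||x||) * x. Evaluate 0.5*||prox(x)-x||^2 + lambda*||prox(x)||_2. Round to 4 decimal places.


Step 1: Compute ||x||.
||x|| = 7.6523
Step 2: Compute scaling factor.
scale = max(0, 1 - 1.95/7.6523) = 0.7452
Step 3: prox(x) = [5.6401, 0.8401]
||prox(x)|| = 5.7023
Step 4: Proximal objective.
0.5*||prox-x||^2 = 1.9013
lambda*||prox|| = 11.1195
Total = 13.0207


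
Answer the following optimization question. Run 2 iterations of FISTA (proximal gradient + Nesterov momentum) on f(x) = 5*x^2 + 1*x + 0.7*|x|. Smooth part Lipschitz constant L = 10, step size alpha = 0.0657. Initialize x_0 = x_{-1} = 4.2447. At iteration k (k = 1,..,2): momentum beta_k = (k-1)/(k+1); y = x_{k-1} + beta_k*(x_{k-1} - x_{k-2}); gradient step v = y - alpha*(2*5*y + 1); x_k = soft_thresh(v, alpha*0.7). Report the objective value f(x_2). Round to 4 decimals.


FISTA on f(x) = 5*x^2 + 1*x + 0.7*|x|
L = 10, alpha = 0.0657
Iteration 1: beta = 0.0, y = 4.2447 + 0.0*(4.2447 - 4.2447) = 4.2447
  grad(y) = 43.447, v = y - alpha*grad = 1.3902
  prox(v) = soft_thresh(1.3902, 0.046) = 1.3442
Iteration 2: beta = 0.3333, y = 1.3442 + 0.3333*(1.3442 - 4.2447) = 0.3774
  grad(y) = 4.7742, v = y - alpha*grad = 0.0638
  prox(v) = soft_thresh(0.0638, 0.046) = 0.0178
f(x_2) = 5*0.0178^2 + 1*0.0178 + 0.7*|0.0178| = 0.0318


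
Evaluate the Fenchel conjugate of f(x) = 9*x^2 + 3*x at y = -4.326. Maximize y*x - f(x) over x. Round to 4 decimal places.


f*(y) = sup_x {y*x - a*x^2 - b*x} = sup_x {(y-b)*x - a*x^2}
FOC: (y - b) - 2a*x = 0 => x* = (y - b)/(2a)
x* = (-4.326 - 3)/(2*9) = -0.407
f*(-4.326) = (y-b)^2/(4a) = (-4.326 - 3)^2/(4*9)
= 53.6703/36 = 1.4908


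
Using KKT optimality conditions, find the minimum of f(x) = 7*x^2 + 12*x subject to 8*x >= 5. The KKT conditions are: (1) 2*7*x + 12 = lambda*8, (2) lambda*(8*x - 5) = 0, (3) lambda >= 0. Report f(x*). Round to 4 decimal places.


Step 1: Try lambda = 0 (constraint inactive).
x_unc = -12/(2*7) = -0.8571
Check: 8*-0.8571 = -6.8568 < 5 -- violated!
Step 2: Constraint must be active: 8*x = 5
x* = 5/8 = 0.625
lambda = (2*7*0.625 + 12)/8 = 2.5938
Step 3: Compute optimal value.
f(x*) = 7*0.625^2 + 12*0.625 = 10.2344


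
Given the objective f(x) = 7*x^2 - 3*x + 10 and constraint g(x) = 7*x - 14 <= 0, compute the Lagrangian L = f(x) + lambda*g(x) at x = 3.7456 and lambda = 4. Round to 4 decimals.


Step 1: Evaluate f(x).
f(3.7456) = 7*3.7456^2 - 3*3.7456 + 10 = 96.9698
Step 2: Evaluate g(x).
g(3.7456) = 7*3.7456 - 14 = 12.2192
Step 3: Compute Lagrangian.
L = 96.9698 + 4*12.2192 = 145.8466


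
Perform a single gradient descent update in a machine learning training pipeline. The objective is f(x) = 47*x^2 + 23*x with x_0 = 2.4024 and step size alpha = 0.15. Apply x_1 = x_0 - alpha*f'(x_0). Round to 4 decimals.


We compute the gradient at x_0 and apply the update.
f'(x) = 94*x + 23
f'(2.4024) = 94*2.4024 + 23 = 248.8256
x_1 = 2.4024 - 0.15*248.8256 = -34.9214


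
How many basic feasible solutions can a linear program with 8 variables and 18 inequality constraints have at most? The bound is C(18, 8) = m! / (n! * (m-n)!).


Each vertex corresponds to some choice of n active constraints out of m, so the number of vertices is at most C(m, n) = m! / (n!(m-n)!).
m = 18, n = 8
Numerator: 18 * 17 * 16 * 15 * 14 * 13 * 12 * 11
Denominator: 8! = 40320
C(18, 8) = 43758


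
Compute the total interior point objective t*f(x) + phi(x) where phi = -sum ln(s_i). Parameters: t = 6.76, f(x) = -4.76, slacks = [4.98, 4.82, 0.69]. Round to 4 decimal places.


Step 1: Compute log-barrier.
ln values: [1.6054, 1.5728, -0.3711]
phi = -(1.6054 + 1.5728 - 0.3711) = -2.8071
Step 2: Compute augmented objective.
t*f(x) = 6.76*-4.76 = -32.1776
Total = -32.1776 - 2.8071 = -34.9847


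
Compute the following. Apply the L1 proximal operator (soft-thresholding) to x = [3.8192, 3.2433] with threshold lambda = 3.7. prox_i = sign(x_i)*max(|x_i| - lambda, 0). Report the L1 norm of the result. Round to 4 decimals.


Soft-thresholding with lambda = 3.7:
prox(3.8192) = sign(3.8192)*max(|3.8192| - 3.7, 0) = 0.1192
prox(3.2433) = sign(3.2433)*max(|3.2433| - 3.7, 0) = 0.0
prox(x) = [0.1192, 0.0]
||prox(x)||_1 = 0.1192 + 0.0 = 0.1192


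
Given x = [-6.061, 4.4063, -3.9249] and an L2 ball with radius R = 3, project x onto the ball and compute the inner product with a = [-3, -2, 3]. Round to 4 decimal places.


Step 1: Compute ||x|| (intermediates to 6 decimals).
||x|| = sqrt((-6.061)^2 + 4.4063^2 + (-3.9249)^2) = 8.45908
Step 2: Project.
Since ||x|| > R, scale = R/||x|| = 3/8.45908 = 0.354648, proj(x) = scale * x
proj(x) = [-2.149522, 1.562685, -1.391958]
Step 3: Dot product.
a^T * proj(x) = -3*(-2.149522) - 2*1.562685 + 3*(-1.391958) = -0.8527


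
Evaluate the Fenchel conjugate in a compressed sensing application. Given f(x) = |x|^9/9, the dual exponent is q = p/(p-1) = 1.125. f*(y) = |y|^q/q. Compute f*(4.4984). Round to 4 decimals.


The conjugate exponent q satisfies 1/p + 1/q = 1.
p = 9, so q = 9/(9 - 1) = 1.125
|y|^q = 4.4984^1.125 = 5.4286
f*(4.4984) = 5.4286 / 1.125 = 4.8254


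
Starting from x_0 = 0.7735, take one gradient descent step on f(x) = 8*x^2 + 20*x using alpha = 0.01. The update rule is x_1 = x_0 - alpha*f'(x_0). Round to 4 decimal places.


We compute the gradient at x_0 and apply the update.
f'(x) = 16*x + 20
f'(0.7735) = 16*0.7735 + 20 = 32.376
x_1 = 0.7735 - 0.01*32.376 = 0.4497


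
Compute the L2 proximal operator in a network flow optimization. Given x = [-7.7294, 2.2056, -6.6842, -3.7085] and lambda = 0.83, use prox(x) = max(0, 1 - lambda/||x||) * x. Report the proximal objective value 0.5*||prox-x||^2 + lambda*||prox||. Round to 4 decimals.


Step 1: Compute ||x||.
||x|| = 11.0923
Step 2: Compute scaling factor.
scale = max(0, 1 - 0.83/11.0923) = 0.9252
Step 3: prox(x) = [-7.151, 2.0406, -6.184, -3.431]
||prox(x)|| = 10.2623
Step 4: Proximal objective.
0.5*||prox-x||^2 = 0.3445
lambda*||prox|| = 8.5177
Total = 8.8622


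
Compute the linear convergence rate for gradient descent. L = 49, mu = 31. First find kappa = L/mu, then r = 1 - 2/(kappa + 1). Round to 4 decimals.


Step 1: Compute the condition number.
kappa = L/mu = 49/31 = 1.5806
Step 2: Compute the convergence rate.
r = 1 - 2/(kappa + 1) = 1 - 2*mu/(L + mu) = (L - mu)/(L + mu) = 18/80 = 0.225


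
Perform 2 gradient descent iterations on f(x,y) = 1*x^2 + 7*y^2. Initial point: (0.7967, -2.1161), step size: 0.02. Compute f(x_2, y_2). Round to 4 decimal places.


Gradient descent on f(x,y) = 1*x^2 + 7*y^2.
Starting point: (0.7967, -2.1161), alpha = 0.02
Step 1: grad_x = 2*1*0.7967 = 1.5934, grad_y = 2*7*-2.1161 = -29.6254
  x_1 = 0.7967 - 0.02*1.5934 = 0.7648
  y_1 = -2.1161 - 0.02*-29.6254 = -1.5236
Step 2: grad_x = 2*1*0.7648 = 1.5297, grad_y = 2*7*-1.5236 = -21.3303
  x_2 = 0.7648 - 0.02*1.5297 = 0.7342
  y_2 = -1.5236 - 0.02*-21.3303 = -1.097
f(0.7342, -1.097) = 1*0.7342^2 + 7*(-1.097)^2 = 8.9628


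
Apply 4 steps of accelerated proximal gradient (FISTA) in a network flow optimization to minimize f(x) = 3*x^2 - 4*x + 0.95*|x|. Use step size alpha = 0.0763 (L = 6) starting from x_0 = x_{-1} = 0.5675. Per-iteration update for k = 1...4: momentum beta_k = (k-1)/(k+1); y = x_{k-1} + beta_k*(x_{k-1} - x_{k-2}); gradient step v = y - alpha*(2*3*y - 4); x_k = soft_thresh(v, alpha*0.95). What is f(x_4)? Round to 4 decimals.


FISTA on f(x) = 3*x^2 - 4*x + 0.95*|x|
L = 6, alpha = 0.0763
Iteration 1: beta = 0.0, y = 0.5675 + 0.0*(0.5675 - 0.5675) = 0.5675
  grad(y) = -0.595, v = y - alpha*grad = 0.6129
  prox(v) = soft_thresh(0.6129, 0.0725) = 0.5404
Iteration 2: beta = 0.3333, y = 0.5404 + 0.3333*(0.5404 - 0.5675) = 0.5314
  grad(y) = -0.8117, v = y - alpha*grad = 0.5933
  prox(v) = soft_thresh(0.5933, 0.0725) = 0.5208
Iteration 3: beta = 0.5, y = 0.5208 + 0.5*(0.5208 - 0.5404) = 0.511
  grad(y) = -0.9338, v = y - alpha*grad = 0.5823
  prox(v) = soft_thresh(0.5823, 0.0725) = 0.5098
Iteration 4: beta = 0.6, y = 0.5098 + 0.6*(0.5098 - 0.5208) = 0.5032
  grad(y) = -0.9809, v = y - alpha*grad = 0.578
  prox(v) = soft_thresh(0.578, 0.0725) = 0.5055
f(x_4) = 3*0.5055^2 - 4*0.5055 + 0.95*|0.5055| = -0.7752


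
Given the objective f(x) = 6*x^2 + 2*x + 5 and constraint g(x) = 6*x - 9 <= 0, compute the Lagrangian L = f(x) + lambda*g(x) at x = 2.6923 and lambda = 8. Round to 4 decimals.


Step 1: Evaluate f(x).
f(2.6923) = 6*2.6923^2 + 2*2.6923 + 5 = 53.8755
Step 2: Evaluate g(x).
g(2.6923) = 6*2.6923 - 9 = 7.1538
Step 3: Compute Lagrangian.
L = 53.8755 + 8*7.1538 = 111.1059


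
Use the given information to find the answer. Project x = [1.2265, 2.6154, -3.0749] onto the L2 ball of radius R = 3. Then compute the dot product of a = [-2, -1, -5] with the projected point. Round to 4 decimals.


Step 1: Compute ||x|| (intermediates to 6 decimals).
||x|| = sqrt(1.2265^2 + 2.6154^2 + (-3.0749)^2) = 4.218961
Step 2: Project.
Since ||x|| > R, scale = R/||x|| = 3/4.218961 = 0.711076, proj(x) = scale * x
proj(x) = [0.872135, 1.859748, -2.186488]
Step 3: Dot product.
a^T * proj(x) = -2*0.872135 - 1*1.859748 - 5*(-2.186488) = 7.3284


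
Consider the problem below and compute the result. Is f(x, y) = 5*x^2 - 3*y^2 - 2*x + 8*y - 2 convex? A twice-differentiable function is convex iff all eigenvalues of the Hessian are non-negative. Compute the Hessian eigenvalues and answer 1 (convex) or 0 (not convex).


The Hessian of f(x,y) = 5*x^2 - 3*y^2 - 2*x + 8*y - 2 is:
H = [[10, 0], [0, -6]]
Trace = 10 - 6 = 4
Determinant = 10*-6 - (0)^2 = -60
Discriminant = (4)^2 - 4*-60 = 256.0
Eigenvalues: lambda_1 = -6.0, lambda_2 = 10.0
The function is not convex.

0


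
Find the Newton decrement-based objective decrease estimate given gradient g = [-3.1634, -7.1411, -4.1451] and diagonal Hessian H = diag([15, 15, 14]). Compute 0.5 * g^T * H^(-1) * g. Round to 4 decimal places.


Step 1: H is diagonal, so H^(-1) * g = [-0.2109, -0.4761, -0.2961].
Step 2: g^T H^(-1) g = sum_i g_i^2 / H_ii
  = (-3.1634)^2/15 + (-7.1411)^2/15 + (-4.1451)^2/14
  = 0.6671 + 3.3997 + 1.2273 = 5.2941
Step 3: Objective decrease = 0.5 * g^T H^(-1) g = 2.6471


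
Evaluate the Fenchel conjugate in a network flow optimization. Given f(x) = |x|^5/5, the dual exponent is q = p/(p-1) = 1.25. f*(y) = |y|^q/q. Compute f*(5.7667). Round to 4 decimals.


The conjugate exponent q satisfies 1/p + 1/q = 1.
p = 5, so q = 5/(5 - 1) = 1.25
|y|^q = 5.7667^1.25 = 8.9363
f*(5.7667) = 8.9363 / 1.25 = 7.1491


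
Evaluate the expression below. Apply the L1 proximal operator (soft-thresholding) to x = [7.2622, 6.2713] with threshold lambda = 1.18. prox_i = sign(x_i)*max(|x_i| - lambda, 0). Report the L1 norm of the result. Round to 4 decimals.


Soft-thresholding with lambda = 1.18:
prox(7.2622) = sign(7.2622)*max(|7.2622| - 1.18, 0) = 6.0822
prox(6.2713) = sign(6.2713)*max(|6.2713| - 1.18, 0) = 5.0913
prox(x) = [6.0822, 5.0913]
||prox(x)||_1 = 6.0822 + 5.0913 = 11.1735


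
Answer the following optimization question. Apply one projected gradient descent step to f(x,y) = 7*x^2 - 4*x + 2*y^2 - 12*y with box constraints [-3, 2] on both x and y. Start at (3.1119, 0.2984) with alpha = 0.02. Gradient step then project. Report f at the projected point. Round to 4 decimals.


Step 1: Compute gradient at (3.1119, 0.2984).
grad_x = 2*7*3.1119 - 4 = 39.5666
grad_y = 2*2*0.2984 - 12 = -10.8064
Step 2: Gradient step.
x_raw = 3.1119 - 0.02*39.5666 = 2.3206
y_raw = 0.2984 - 0.02*-10.8064 = 0.5145
Step 3: Project onto [-3, 2].
x_proj = clip(2.3206) = 2.0
y_proj = clip(0.5145) = 0.5145
Step 4: Evaluate f.
f(2.0, 0.5145) = 14.3551


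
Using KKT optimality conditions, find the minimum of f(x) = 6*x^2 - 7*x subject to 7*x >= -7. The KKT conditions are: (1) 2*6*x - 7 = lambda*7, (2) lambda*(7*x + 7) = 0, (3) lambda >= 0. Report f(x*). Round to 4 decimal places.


Step 1: Try lambda = 0 (constraint inactive).
Stationarity: 2*6*x - 7 = 0
x* = 7/(2*6) = 7/12 = 0.5833 (rounded; the exact value 7/12 is used below)
Check constraint: 7*0.5833 = 4.0831 >= -7 -- satisfied.
Step 2: Compute optimal value.
f(x*) = 6*(7/12)^2 - 7*(7/12) = -2.0417


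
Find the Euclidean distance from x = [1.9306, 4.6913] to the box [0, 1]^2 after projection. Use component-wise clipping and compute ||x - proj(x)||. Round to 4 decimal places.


Project each component onto [0, 1].
clip(1.9306) = 1.0, clip(4.6913) = 1.0
Projection = [1.0, 1.0]
Squared diffs: [0.866, 13.6257]
Distance = sqrt(14.4917) = 3.8068


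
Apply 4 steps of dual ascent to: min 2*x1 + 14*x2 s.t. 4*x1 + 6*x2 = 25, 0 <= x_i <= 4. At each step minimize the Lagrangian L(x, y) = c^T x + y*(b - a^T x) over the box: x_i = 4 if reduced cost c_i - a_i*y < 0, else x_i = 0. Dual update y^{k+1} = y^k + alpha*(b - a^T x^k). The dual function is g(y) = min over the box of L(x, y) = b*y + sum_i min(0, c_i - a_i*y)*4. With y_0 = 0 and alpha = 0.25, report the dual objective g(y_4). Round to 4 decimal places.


Dual ascent for LP: min 2*x1 + 14*x2, 4*x1 + 6*x2 = 25, 0 <= x_i <= 4
Step 1: y^k = 0.0, reduced costs: (2.0, 14.0)
  x^k = (0.0, 0.0), subgradient = b - a^T x = 25.0
  y^{k+1} = 0.0 + 0.25*25.0 = 6.25
Step 2: y^k = 6.25, reduced costs: (-23.0, -23.5)
  x^k = (4.0, 4.0), subgradient = b - a^T x = -15.0
  y^{k+1} = 6.25 + 0.25*-15.0 = 2.5
Step 3: y^k = 2.5, reduced costs: (-8.0, -1.0)
  x^k = (4.0, 4.0), subgradient = b - a^T x = -15.0
  y^{k+1} = 2.5 + 0.25*-15.0 = -1.25
Step 4: y^k = -1.25, reduced costs: (7.0, 21.5)
  x^k = (0.0, 0.0), subgradient = b - a^T x = 25.0
  y^{k+1} = -1.25 + 0.25*25.0 = 5.0
Dual objective at y_4 = 5.0: reduced costs (-18.0, -16.0), box minimizer x = (4.0, 4.0)
g(y_4) = b*y + (c1 - a1*y)*x1 + (c2 - a2*y)*x2 = 25*5.0 + (-18.0)*4.0 + (-16.0)*4.0 = 125.0 - 72.0 - 64.0 = -11.0


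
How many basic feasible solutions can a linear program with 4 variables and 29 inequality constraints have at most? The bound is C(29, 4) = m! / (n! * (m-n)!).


Each vertex corresponds to some choice of n active constraints out of m, so the number of vertices is at most C(m, n) = m! / (n!(m-n)!).
m = 29, n = 4
Numerator: 29 * 28 * 27 * 26
Denominator: 4! = 24
C(29, 4) = 23751


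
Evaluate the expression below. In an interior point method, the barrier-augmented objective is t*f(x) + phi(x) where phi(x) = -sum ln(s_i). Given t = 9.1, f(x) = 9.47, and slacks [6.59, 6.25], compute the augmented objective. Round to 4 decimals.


Step 1: Compute log-barrier.
ln values: [1.8856, 1.8326]
phi = -(1.8856 + 1.8326) = -3.7181
Step 2: Compute augmented objective.
t*f(x) = 9.1*9.47 = 86.177
Total = 86.177 - 3.7181 = 82.4589


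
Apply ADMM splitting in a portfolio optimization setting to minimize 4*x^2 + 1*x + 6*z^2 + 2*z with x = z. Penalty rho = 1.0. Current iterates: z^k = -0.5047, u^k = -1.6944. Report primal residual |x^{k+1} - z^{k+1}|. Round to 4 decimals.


ADMM iteration with rho = 1.0, z^k = -0.5047, u^k = -1.6944
Step 1: x-update.
Minimize 4*x^2 + 1*x + (1.0/2)*(x + 0.5047 - 1.6944)^2
FOC: (2*4 + 1.0)*x = -1 + 1.0*(-0.5047 + 1.6944)
x^{k+1} = 0.0211
Step 2: z-update.
Minimize 6*z^2 + 2*z + (1.0/2)*(0.0211 - z - 1.6944)^2
FOC: (2*6 + 1.0)*z = -2 + 1.0*(0.0211 - 1.6944)
z^{k+1} = -0.2826
Step 3: u-update.
u^{k+1} = -1.6944 + 0.0211 + 0.2826 = -1.3908
Step 4: Primal residual = |0.0211 + 0.2826| = 0.3036


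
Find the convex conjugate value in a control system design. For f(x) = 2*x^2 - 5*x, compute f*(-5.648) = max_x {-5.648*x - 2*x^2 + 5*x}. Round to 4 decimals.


f*(y) = sup_x {y*x - a*x^2 - b*x} = sup_x {(y-b)*x - a*x^2}
FOC: (y - b) - 2a*x = 0 => x* = (y - b)/(2a)
x* = (-5.648 + 5)/(2*2) = -0.162
f*(-5.648) = (y-b)^2/(4a) = (-5.648 + 5)^2/(4*2)
= 0.4199/8 = 0.0525


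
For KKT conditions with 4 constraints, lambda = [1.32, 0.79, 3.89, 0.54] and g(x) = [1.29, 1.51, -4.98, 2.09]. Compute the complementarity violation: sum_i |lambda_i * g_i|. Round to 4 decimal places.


KKT complementary slackness check:
lambda_1 * g_1 = 1.32 * 1.29 = 1.7028
lambda_2 * g_2 = 0.79 * 1.51 = 1.1929
lambda_3 * g_3 = 3.89 * -4.98 = -19.3722
lambda_4 * g_4 = 0.54 * 2.09 = 1.1286
Total violation = 1.7028 + 1.1929 + 19.3722 + 1.1286 = 23.3965


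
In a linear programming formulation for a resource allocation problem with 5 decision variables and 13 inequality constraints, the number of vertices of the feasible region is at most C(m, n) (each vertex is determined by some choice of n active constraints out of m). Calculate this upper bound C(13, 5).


Each vertex corresponds to some choice of n active constraints out of m, so the number of vertices is at most C(m, n) = m! / (n!(m-n)!).
m = 13, n = 5
Numerator: 13 * 12 * 11 * 10 * 9
Denominator: 5! = 120
C(13, 5) = 1287


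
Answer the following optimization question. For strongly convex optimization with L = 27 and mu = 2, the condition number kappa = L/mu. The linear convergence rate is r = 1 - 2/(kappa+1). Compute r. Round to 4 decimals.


Step 1: Compute the condition number.
kappa = L/mu = 27/2 = 13.5
Step 2: Compute the convergence rate.
r = 1 - 2/(kappa + 1) = 1 - 2*mu/(L + mu) = (L - mu)/(L + mu) = 25/29 = 0.8621


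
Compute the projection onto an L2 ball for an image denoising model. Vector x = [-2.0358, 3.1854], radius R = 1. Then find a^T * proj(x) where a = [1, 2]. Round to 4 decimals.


Step 1: Compute ||x|| (intermediates to 6 decimals).
||x|| = sqrt((-2.0358)^2 + 3.1854^2) = 3.780378
Step 2: Project.
Since ||x|| > R, scale = R/||x|| = 1/3.780378 = 0.264524, proj(x) = scale * x
proj(x) = [-0.538518, 0.842615]
Step 3: Dot product.
a^T * proj(x) = 1*(-0.538518) + 2*0.842615 = 1.1467


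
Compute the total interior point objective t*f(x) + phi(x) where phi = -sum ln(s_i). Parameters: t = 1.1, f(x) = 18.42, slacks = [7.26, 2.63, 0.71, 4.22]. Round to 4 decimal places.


Step 1: Compute log-barrier.
ln values: [1.9824, 0.967, -0.3425, 1.4398]
phi = -(1.9824 + 0.967 - 0.3425 + 1.4398) = -4.0467
Step 2: Compute augmented objective.
t*f(x) = 1.1*18.42 = 20.262
Total = 20.262 - 4.0467 = 16.2153


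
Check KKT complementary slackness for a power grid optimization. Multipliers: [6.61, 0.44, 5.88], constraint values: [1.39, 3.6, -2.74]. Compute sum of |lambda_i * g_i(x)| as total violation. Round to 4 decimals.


KKT complementary slackness check:
lambda_1 * g_1 = 6.61 * 1.39 = 9.1879
lambda_2 * g_2 = 0.44 * 3.6 = 1.584
lambda_3 * g_3 = 5.88 * -2.74 = -16.1112
Total violation = 9.1879 + 1.584 + 16.1112 = 26.8831


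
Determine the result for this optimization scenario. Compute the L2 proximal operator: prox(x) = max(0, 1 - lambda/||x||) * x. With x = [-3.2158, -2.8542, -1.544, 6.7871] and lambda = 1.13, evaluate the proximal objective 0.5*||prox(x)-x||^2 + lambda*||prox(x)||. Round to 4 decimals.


Step 1: Compute ||x||.
||x|| = 8.1815
Step 2: Compute scaling factor.
scale = max(0, 1 - 1.13/8.1815) = 0.8619
Step 3: prox(x) = [-2.7716, -2.46, -1.3307, 5.8497]
||prox(x)|| = 7.0515
Step 4: Proximal objective.
0.5*||prox-x||^2 = 0.6385
lambda*||prox|| = 7.9682
Total = 8.6066


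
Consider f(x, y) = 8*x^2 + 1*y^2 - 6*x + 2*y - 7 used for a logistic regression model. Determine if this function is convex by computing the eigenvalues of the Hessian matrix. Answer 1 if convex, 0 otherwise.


The Hessian of f(x,y) = 8*x^2 + 1*y^2 - 6*x + 2*y - 7 is:
H = [[16, 0], [0, 2]]
Trace = 16 + 2 = 18
Determinant = 16*2 - (0)^2 = 32
Discriminant = (18)^2 - 4*32 = 196.0
Eigenvalues: lambda_1 = 2.0, lambda_2 = 16.0
The function is convex.

1


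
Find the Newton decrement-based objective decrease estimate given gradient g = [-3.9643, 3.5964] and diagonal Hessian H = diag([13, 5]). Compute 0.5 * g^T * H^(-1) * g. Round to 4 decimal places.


Step 1: H is diagonal, so H^(-1) * g = [-0.3049, 0.7193].
Step 2: g^T H^(-1) g = sum_i g_i^2 / H_ii
  = (-3.9643)^2/13 + (3.5964)^2/5
  = 1.2089 + 2.5868 = 3.7957
Step 3: Objective decrease = 0.5 * g^T H^(-1) g = 1.8979


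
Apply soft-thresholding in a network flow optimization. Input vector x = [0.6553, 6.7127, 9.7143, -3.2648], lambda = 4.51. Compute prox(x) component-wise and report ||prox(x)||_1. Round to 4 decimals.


Soft-thresholding with lambda = 4.51:
prox(0.6553) = sign(0.6553)*max(|0.6553| - 4.51, 0) = 0.0
prox(6.7127) = sign(6.7127)*max(|6.7127| - 4.51, 0) = 2.2027
prox(9.7143) = sign(9.7143)*max(|9.7143| - 4.51, 0) = 5.2043
prox(-3.2648) = sign(-3.2648)*max(|-3.2648| - 4.51, 0) = 0.0
prox(x) = [0.0, 2.2027, 5.2043, 0.0]
||prox(x)||_1 = 0.0 + 2.2027 + 5.2043 + 0.0 = 7.407


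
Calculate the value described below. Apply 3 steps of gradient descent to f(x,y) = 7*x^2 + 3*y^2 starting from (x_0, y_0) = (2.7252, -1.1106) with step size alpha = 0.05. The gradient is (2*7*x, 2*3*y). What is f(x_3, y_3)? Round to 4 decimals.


Gradient descent on f(x,y) = 7*x^2 + 3*y^2.
Starting point: (2.7252, -1.1106), alpha = 0.05
Step 1: grad_x = 2*7*2.7252 = 38.1528, grad_y = 2*3*-1.1106 = -6.6636
  x_1 = 2.7252 - 0.05*38.1528 = 0.8176
  y_1 = -1.1106 - 0.05*-6.6636 = -0.7774
Step 2: grad_x = 2*7*0.8176 = 11.4458, grad_y = 2*3*-0.7774 = -4.6645
  x_2 = 0.8176 - 0.05*11.4458 = 0.2453
  y_2 = -0.7774 - 0.05*-4.6645 = -0.5442
Step 3: grad_x = 2*7*0.2453 = 3.4338, grad_y = 2*3*-0.5442 = -3.2652
  x_3 = 0.2453 - 0.05*3.4338 = 0.0736
  y_3 = -0.5442 - 0.05*-3.2652 = -0.3809
f(0.0736, -0.3809) = 7*0.0736^2 + 3*(-0.3809)^2 = 0.4732


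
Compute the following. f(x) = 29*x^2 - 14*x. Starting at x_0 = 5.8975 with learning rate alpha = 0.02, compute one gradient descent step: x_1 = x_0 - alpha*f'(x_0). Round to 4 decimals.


We compute the gradient at x_0 and apply the update.
f'(x) = 58*x - 14
f'(5.8975) = 58*5.8975 - 14 = 328.055
x_1 = 5.8975 - 0.02*328.055 = -0.6636


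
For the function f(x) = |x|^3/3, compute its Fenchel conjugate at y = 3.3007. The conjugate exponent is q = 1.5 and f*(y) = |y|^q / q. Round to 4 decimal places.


The conjugate exponent q satisfies 1/p + 1/q = 1.
p = 3, so q = 3/(3 - 1) = 1.5
|y|^q = 3.3007^1.5 = 5.9967
f*(3.3007) = 5.9967 / 1.5 = 3.9978


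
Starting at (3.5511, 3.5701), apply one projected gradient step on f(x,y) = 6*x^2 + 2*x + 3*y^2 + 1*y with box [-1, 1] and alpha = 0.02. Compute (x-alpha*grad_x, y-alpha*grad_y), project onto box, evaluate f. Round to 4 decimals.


Step 1: Compute gradient at (3.5511, 3.5701).
grad_x = 2*6*3.5511 + 2 = 44.6132
grad_y = 2*3*3.5701 + 1 = 22.4206
Step 2: Gradient step.
x_raw = 3.5511 - 0.02*44.6132 = 2.6588
y_raw = 3.5701 - 0.02*22.4206 = 3.1217
Step 3: Project onto [-1, 1].
x_proj = clip(2.6588) = 1.0
y_proj = clip(3.1217) = 1.0
Step 4: Evaluate f.
f(1.0, 1.0) = 12.0


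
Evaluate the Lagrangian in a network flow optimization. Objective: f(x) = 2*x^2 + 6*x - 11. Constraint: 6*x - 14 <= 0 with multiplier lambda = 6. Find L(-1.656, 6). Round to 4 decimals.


Step 1: Evaluate f(x).
f(-1.656) = 2*(-1.656)^2 + 6*(-1.656) - 11 = -15.4513
Step 2: Evaluate g(x).
g(-1.656) = 6*-1.656 - 14 = -23.936
Step 3: Compute Lagrangian.
L = -15.4513 + 6*-23.936 = -159.0673


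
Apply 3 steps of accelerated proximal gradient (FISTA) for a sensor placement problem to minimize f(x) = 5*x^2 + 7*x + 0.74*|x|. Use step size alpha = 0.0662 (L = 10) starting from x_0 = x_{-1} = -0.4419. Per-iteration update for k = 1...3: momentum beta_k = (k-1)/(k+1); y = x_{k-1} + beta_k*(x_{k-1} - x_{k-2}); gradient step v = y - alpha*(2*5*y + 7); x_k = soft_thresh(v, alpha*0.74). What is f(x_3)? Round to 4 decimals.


FISTA on f(x) = 5*x^2 + 7*x + 0.74*|x|
L = 10, alpha = 0.0662
Iteration 1: beta = 0.0, y = -0.4419 + 0.0*(-0.4419 + 0.4419) = -0.4419
  grad(y) = 2.581, v = y - alpha*grad = -0.6128
  prox(v) = soft_thresh(-0.6128, 0.049) = -0.5638
Iteration 2: beta = 0.3333, y = -0.5638 + 0.3333*(-0.5638 + 0.4419) = -0.6044
  grad(y) = 0.956, v = y - alpha*grad = -0.6677
  prox(v) = soft_thresh(-0.6677, 0.049) = -0.6187
Iteration 3: beta = 0.5, y = -0.6187 + 0.5*(-0.6187 + 0.5638) = -0.6462
  grad(y) = 0.5384, v = y - alpha*grad = -0.6818
  prox(v) = soft_thresh(-0.6818, 0.049) = -0.6328
f(x_3) = 5*(-0.6328)^2 + 7*(-0.6328) + 0.74*|-0.6328| = -1.9591


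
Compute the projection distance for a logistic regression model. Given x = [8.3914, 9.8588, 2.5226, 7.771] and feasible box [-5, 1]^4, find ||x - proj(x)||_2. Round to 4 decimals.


Project each component onto [-5, 1].
clip(8.3914) = 1.0, clip(9.8588) = 1.0, clip(2.5226) = 1.0, clip(7.771) = 1.0
Projection = [1.0, 1.0, 1.0, 1.0]
Squared diffs: [54.6328, 78.4783, 2.3183, 45.8464]
Distance = sqrt(181.2758) = 13.4639


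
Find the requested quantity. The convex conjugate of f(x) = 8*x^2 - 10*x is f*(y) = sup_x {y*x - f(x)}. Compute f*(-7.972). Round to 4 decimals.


f*(y) = sup_x {y*x - a*x^2 - b*x} = sup_x {(y-b)*x - a*x^2}
FOC: (y - b) - 2a*x = 0 => x* = (y - b)/(2a)
x* = (-7.972 + 10)/(2*8) = 0.1268
f*(-7.972) = (y-b)^2/(4a) = (-7.972 + 10)^2/(4*8)
= 4.1128/32 = 0.1285


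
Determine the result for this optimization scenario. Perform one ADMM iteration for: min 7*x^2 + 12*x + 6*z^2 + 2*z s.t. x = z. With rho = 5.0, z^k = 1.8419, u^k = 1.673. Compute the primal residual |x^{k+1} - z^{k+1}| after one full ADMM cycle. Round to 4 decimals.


ADMM iteration with rho = 5.0, z^k = 1.8419, u^k = 1.673
Step 1: x-update.
Minimize 7*x^2 + 12*x + (5.0/2)*(x - 1.8419 + 1.673)^2
FOC: (2*7 + 5.0)*x = -12 + 5.0*(1.8419 - 1.673)
x^{k+1} = -0.5871
Step 2: z-update.
Minimize 6*z^2 + 2*z + (5.0/2)*(-0.5871 - z + 1.673)^2
FOC: (2*6 + 5.0)*z = -2 + 5.0*(-0.5871 + 1.673)
z^{k+1} = 0.2017
Step 3: u-update.
u^{k+1} = 1.673 - 0.5871 - 0.2017 = 0.8841
Step 4: Primal residual = |-0.5871 - 0.2017| = 0.7889


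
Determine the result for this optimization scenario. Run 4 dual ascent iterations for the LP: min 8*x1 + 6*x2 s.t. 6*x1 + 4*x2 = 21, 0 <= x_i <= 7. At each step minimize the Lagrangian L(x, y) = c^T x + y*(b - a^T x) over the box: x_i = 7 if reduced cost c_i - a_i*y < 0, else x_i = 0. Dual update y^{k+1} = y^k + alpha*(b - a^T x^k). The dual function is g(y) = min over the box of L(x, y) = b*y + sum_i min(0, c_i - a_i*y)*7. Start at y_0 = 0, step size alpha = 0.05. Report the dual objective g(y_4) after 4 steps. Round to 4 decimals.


Dual ascent for LP: min 8*x1 + 6*x2, 6*x1 + 4*x2 = 21, 0 <= x_i <= 7
Step 1: y^k = 0.0, reduced costs: (8.0, 6.0)
  x^k = (0.0, 0.0), subgradient = b - a^T x = 21.0
  y^{k+1} = 0.0 + 0.05*21.0 = 1.05
Step 2: y^k = 1.05, reduced costs: (1.7, 1.8)
  x^k = (0.0, 0.0), subgradient = b - a^T x = 21.0
  y^{k+1} = 1.05 + 0.05*21.0 = 2.1
Step 3: y^k = 2.1, reduced costs: (-4.6, -2.4)
  x^k = (7.0, 7.0), subgradient = b - a^T x = -49.0
  y^{k+1} = 2.1 + 0.05*-49.0 = -0.35
Step 4: y^k = -0.35, reduced costs: (10.1, 7.4)
  x^k = (0.0, 0.0), subgradient = b - a^T x = 21.0
  y^{k+1} = -0.35 + 0.05*21.0 = 0.7
Dual objective at y_4 = 0.7: reduced costs (3.8, 3.2), box minimizer x = (0.0, 0.0)
g(y_4) = b*y + (c1 - a1*y)*x1 + (c2 - a2*y)*x2 = 21*0.7 + 3.8*0.0 + 3.2*0.0 = 14.7 + 0.0 + 0.0 = 14.7


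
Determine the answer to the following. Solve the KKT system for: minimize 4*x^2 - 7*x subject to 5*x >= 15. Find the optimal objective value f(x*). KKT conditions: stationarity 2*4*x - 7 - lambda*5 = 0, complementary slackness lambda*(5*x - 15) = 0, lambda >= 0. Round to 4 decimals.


Step 1: Try lambda = 0 (constraint inactive).
x_unc = 7/(2*4) = 0.875
Check: 5*0.875 = 4.375 < 15 -- violated!
Step 2: Constraint must be active: 5*x = 15
x* = 15/5 = 3.0
lambda = (2*4*3.0 - 7)/5 = 3.4
Step 3: Compute optimal value.
f(x*) = 4*3.0^2 - 7*3.0 = 15.0


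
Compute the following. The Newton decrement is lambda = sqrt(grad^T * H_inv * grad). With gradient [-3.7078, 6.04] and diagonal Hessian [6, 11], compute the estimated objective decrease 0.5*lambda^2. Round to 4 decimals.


Step 1: H is diagonal, so H^(-1) * g = [-0.618, 0.5491].
Step 2: g^T H^(-1) g = sum_i g_i^2 / H_ii
  = (-3.7078)^2/6 + (6.04)^2/11
  = 2.2913 + 3.3165 = 5.6078
Step 3: Objective decrease = 0.5 * g^T H^(-1) g = 2.8039


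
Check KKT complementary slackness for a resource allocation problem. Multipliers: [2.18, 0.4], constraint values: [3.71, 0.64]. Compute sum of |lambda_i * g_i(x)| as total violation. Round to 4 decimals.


KKT complementary slackness check:
lambda_1 * g_1 = 2.18 * 3.71 = 8.0878
lambda_2 * g_2 = 0.4 * 0.64 = 0.256
Total violation = 8.0878 + 0.256 = 8.3438


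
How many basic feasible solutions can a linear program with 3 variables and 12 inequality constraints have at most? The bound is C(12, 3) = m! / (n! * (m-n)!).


Each vertex corresponds to some choice of n active constraints out of m, so the number of vertices is at most C(m, n) = m! / (n!(m-n)!).
m = 12, n = 3
Numerator: 12 * 11 * 10
Denominator: 3! = 6
C(12, 3) = 220


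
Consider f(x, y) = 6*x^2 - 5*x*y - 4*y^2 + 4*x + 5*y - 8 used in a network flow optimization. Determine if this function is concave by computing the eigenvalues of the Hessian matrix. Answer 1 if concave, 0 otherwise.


The Hessian of f(x,y) = 6*x^2 - 5*x*y - 4*y^2 + 4*x + 5*y - 8 is:
H = [[12, -5], [-5, -8]]
Trace = 12 - 8 = 4
Determinant = 12*-8 - (-5)^2 = -121
Discriminant = (4)^2 - 4*-121 = 500.0
Eigenvalues: lambda_1 = -9.1803, lambda_2 = 13.1803
The function is not concave.

0


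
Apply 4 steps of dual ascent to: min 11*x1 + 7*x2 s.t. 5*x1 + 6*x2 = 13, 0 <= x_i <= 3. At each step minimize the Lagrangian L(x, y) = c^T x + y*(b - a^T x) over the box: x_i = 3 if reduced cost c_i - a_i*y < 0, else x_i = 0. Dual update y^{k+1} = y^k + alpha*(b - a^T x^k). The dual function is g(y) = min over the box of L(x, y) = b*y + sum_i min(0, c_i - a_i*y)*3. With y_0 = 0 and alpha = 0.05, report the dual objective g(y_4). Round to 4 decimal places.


Dual ascent for LP: min 11*x1 + 7*x2, 5*x1 + 6*x2 = 13, 0 <= x_i <= 3
Step 1: y^k = 0.0, reduced costs: (11.0, 7.0)
  x^k = (0.0, 0.0), subgradient = b - a^T x = 13.0
  y^{k+1} = 0.0 + 0.05*13.0 = 0.65
Step 2: y^k = 0.65, reduced costs: (7.75, 3.1)
  x^k = (0.0, 0.0), subgradient = b - a^T x = 13.0
  y^{k+1} = 0.65 + 0.05*13.0 = 1.3
Step 3: y^k = 1.3, reduced costs: (4.5, -0.8)
  x^k = (0.0, 3.0), subgradient = b - a^T x = -5.0
  y^{k+1} = 1.3 + 0.05*-5.0 = 1.05
Step 4: y^k = 1.05, reduced costs: (5.75, 0.7)
  x^k = (0.0, 0.0), subgradient = b - a^T x = 13.0
  y^{k+1} = 1.05 + 0.05*13.0 = 1.7
Dual objective at y_4 = 1.7: reduced costs (2.5, -3.2), box minimizer x = (0.0, 3.0)
g(y_4) = b*y + (c1 - a1*y)*x1 + (c2 - a2*y)*x2 = 13*1.7 + 2.5*0.0 + (-3.2)*3.0 = 22.1 + 0.0 - 9.6 = 12.5


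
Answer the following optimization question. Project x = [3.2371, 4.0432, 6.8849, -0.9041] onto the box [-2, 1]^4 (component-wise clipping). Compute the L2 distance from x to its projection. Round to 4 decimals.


Project each component onto [-2, 1].
clip(3.2371) = 1.0, clip(4.0432) = 1.0, clip(6.8849) = 1.0, clip(-0.9041) = -0.9041
Projection = [1.0, 1.0, 1.0, -0.9041]
Squared diffs: [5.0046, 9.2611, 34.632, 0.0]
Distance = sqrt(48.8977) = 6.9927


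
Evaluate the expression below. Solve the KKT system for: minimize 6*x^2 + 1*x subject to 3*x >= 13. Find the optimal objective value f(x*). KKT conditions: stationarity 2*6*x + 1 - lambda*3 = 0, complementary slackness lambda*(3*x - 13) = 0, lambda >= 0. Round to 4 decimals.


Step 1: Try lambda = 0 (constraint inactive).
x_unc = -1/(2*6) = -0.0833
Check: 3*-0.0833 = -0.2499 < 13 -- violated!
Step 2: Constraint must be active: 3*x = 13
x* = 13/3 = 4.3333 (rounded; the exact value 13/3 is used below)
lambda = (2*6*(13/3) + 1)/3 = 17.6667
Step 3: Compute optimal value.
f(x*) = 6*(13/3)^2 + 1*(13/3) = 117.0


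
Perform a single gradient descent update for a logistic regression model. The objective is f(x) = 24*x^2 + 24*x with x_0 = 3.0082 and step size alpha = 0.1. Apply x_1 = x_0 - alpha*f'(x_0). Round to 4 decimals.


We compute the gradient at x_0 and apply the update.
f'(x) = 48*x + 24
f'(3.0082) = 48*3.0082 + 24 = 168.3936
x_1 = 3.0082 - 0.1*168.3936 = -13.8312


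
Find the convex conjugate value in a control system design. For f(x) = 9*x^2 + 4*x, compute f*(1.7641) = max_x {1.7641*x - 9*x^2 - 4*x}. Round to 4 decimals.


f*(y) = sup_x {y*x - a*x^2 - b*x} = sup_x {(y-b)*x - a*x^2}
FOC: (y - b) - 2a*x = 0 => x* = (y - b)/(2a)
x* = (1.7641 - 4)/(2*9) = -0.1242
f*(1.7641) = (y-b)^2/(4a) = (1.7641 - 4)^2/(4*9)
= 4.9992/36 = 0.1389


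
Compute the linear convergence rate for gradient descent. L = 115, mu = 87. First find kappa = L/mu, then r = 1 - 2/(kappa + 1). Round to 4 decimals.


Step 1: Compute the condition number.
kappa = L/mu = 115/87 = 1.3218
Step 2: Compute the convergence rate.
r = 1 - 2/(kappa + 1) = 1 - 2*mu/(L + mu) = (L - mu)/(L + mu) = 28/202 = 0.1386


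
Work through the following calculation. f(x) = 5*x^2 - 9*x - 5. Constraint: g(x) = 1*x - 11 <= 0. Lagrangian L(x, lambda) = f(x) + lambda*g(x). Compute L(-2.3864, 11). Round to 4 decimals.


Step 1: Evaluate f(x).
f(-2.3864) = 5*(-2.3864)^2 - 9*(-2.3864) - 5 = 44.9521
Step 2: Evaluate g(x).
g(-2.3864) = 1*-2.3864 - 11 = -13.3864
Step 3: Compute Lagrangian.
L = 44.9521 + 11*-13.3864 = -102.2983


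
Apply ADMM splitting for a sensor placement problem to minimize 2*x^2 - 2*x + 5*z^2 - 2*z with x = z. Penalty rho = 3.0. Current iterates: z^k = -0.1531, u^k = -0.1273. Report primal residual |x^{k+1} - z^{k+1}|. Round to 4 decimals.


ADMM iteration with rho = 3.0, z^k = -0.1531, u^k = -0.1273
Step 1: x-update.
Minimize 2*x^2 - 2*x + (3.0/2)*(x + 0.1531 - 0.1273)^2
FOC: (2*2 + 3.0)*x = 2 + 3.0*(-0.1531 + 0.1273)
x^{k+1} = 0.2747
Step 2: z-update.
Minimize 5*z^2 - 2*z + (3.0/2)*(0.2747 - z - 0.1273)^2
FOC: (2*5 + 3.0)*z = 2 + 3.0*(0.2747 - 0.1273)
z^{k+1} = 0.1879
Step 3: u-update.
u^{k+1} = -0.1273 + 0.2747 - 0.1879 = -0.0405
Step 4: Primal residual = |0.2747 - 0.1879| = 0.0868


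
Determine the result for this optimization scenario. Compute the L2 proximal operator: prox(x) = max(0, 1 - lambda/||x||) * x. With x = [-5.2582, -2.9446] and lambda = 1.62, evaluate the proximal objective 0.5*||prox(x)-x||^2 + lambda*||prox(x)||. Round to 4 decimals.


Step 1: Compute ||x||.
||x|| = 6.0266
Step 2: Compute scaling factor.
scale = max(0, 1 - 1.62/6.0266) = 0.7312
Step 3: prox(x) = [-3.8447, -2.1531]
||prox(x)|| = 4.4066
Step 4: Proximal objective.
0.5*||prox-x||^2 = 1.3122
lambda*||prox|| = 7.1387
Total = 8.4508


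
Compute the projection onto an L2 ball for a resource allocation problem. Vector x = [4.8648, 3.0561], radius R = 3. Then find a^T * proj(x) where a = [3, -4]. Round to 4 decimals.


Step 1: Compute ||x|| (intermediates to 6 decimals).
||x|| = sqrt(4.8648^2 + 3.0561^2) = 5.745087
Step 2: Project.
Since ||x|| > R, scale = R/||x|| = 3/5.745087 = 0.522185, proj(x) = scale * x
proj(x) = [2.540326, 1.59585]
Step 3: Dot product.
a^T * proj(x) = 3*2.540326 - 4*1.59585 = 1.2376


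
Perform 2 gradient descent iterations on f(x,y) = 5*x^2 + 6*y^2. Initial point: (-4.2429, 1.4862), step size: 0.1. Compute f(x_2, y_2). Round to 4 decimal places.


Gradient descent on f(x,y) = 5*x^2 + 6*y^2.
Starting point: (-4.2429, 1.4862), alpha = 0.1
Step 1: grad_x = 2*5*-4.2429 = -42.429, grad_y = 2*6*1.4862 = 17.8344
  x_1 = -4.2429 - 0.1*-42.429 = 0.0
  y_1 = 1.4862 - 0.1*17.8344 = -0.2972
Step 2: grad_x = 2*5*0.0 = 0.0, grad_y = 2*6*-0.2972 = -3.5669
  x_2 = 0.0 - 0.1*0.0 = 0.0
  y_2 = -0.2972 - 0.1*-3.5669 = 0.0594
f(0.0, 0.0594) = 5*0.0^2 + 6*0.0594^2 = 0.0212


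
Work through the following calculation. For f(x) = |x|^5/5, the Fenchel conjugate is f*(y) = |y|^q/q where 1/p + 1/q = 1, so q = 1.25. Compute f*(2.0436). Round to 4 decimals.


The conjugate exponent q satisfies 1/p + 1/q = 1.
p = 5, so q = 5/(5 - 1) = 1.25
|y|^q = 2.0436^1.25 = 2.4434
f*(2.0436) = 2.4434 / 1.25 = 1.9547


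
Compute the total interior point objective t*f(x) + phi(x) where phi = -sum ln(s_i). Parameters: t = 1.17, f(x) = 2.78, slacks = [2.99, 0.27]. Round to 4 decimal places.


Step 1: Compute log-barrier.
ln values: [1.0953, -1.3093]
phi = -(1.0953 - 1.3093) = 0.2141
Step 2: Compute augmented objective.
t*f(x) = 1.17*2.78 = 3.2526
Total = 3.2526 + 0.2141 = 3.4667


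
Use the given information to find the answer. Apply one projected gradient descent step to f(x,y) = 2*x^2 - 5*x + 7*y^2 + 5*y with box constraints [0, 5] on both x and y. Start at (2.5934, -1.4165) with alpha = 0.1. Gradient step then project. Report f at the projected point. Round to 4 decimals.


Step 1: Compute gradient at (2.5934, -1.4165).
grad_x = 2*2*2.5934 - 5 = 5.3736
grad_y = 2*7*-1.4165 + 5 = -14.831
Step 2: Gradient step.
x_raw = 2.5934 - 0.1*5.3736 = 2.056
y_raw = -1.4165 - 0.1*-14.831 = 0.0666
Step 3: Project onto [0, 5].
x_proj = clip(2.056) = 2.056
y_proj = clip(0.0666) = 0.0666
Step 4: Evaluate f.
f(2.056, 0.0666) = -1.4616


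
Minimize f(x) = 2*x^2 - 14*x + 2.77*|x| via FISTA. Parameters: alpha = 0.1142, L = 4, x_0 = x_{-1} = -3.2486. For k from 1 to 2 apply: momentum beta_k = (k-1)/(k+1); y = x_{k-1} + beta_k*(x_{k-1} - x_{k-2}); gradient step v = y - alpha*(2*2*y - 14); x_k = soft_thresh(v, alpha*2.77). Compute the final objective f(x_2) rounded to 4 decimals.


FISTA on f(x) = 2*x^2 - 14*x + 2.77*|x|
L = 4, alpha = 0.1142
Iteration 1: beta = 0.0, y = -3.2486 + 0.0*(-3.2486 + 3.2486) = -3.2486
  grad(y) = -26.9944, v = y - alpha*grad = -0.1658
  prox(v) = soft_thresh(-0.1658, 0.3163) = 0.0
Iteration 2: beta = 0.3333, y = 0.0 + 0.3333*(0.0 + 3.2486) = 1.0829
  grad(y) = -9.6685, v = y - alpha*grad = 2.187
  prox(v) = soft_thresh(2.187, 0.3163) = 1.8707
f(x_2) = 2*1.8707^2 - 14*1.8707 + 2.77*|1.8707| = -14.0088


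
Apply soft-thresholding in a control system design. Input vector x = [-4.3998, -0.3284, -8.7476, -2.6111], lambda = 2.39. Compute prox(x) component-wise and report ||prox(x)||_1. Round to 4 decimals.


Soft-thresholding with lambda = 2.39:
prox(-4.3998) = sign(-4.3998)*max(|-4.3998| - 2.39, 0) = -2.0098
prox(-0.3284) = sign(-0.3284)*max(|-0.3284| - 2.39, 0) = 0.0
prox(-8.7476) = sign(-8.7476)*max(|-8.7476| - 2.39, 0) = -6.3576
prox(-2.6111) = sign(-2.6111)*max(|-2.6111| - 2.39, 0) = -0.2211
prox(x) = [-2.0098, 0.0, -6.3576, -0.2211]
||prox(x)||_1 = 2.0098 + 0.0 + 6.3576 + 0.2211 = 8.5885


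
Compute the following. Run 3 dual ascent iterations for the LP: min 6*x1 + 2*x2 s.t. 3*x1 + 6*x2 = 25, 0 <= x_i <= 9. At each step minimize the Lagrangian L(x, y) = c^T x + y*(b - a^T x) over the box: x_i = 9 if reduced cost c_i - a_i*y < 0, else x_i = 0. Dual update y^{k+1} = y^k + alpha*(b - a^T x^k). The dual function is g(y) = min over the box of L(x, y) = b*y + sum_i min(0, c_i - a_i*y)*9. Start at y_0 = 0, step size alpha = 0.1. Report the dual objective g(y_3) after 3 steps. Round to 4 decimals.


Dual ascent for LP: min 6*x1 + 2*x2, 3*x1 + 6*x2 = 25, 0 <= x_i <= 9
Step 1: y^k = 0.0, reduced costs: (6.0, 2.0)
  x^k = (0.0, 0.0), subgradient = b - a^T x = 25.0
  y^{k+1} = 0.0 + 0.1*25.0 = 2.5
Step 2: y^k = 2.5, reduced costs: (-1.5, -13.0)
  x^k = (9.0, 9.0), subgradient = b - a^T x = -56.0
  y^{k+1} = 2.5 + 0.1*-56.0 = -3.1
Step 3: y^k = -3.1, reduced costs: (15.3, 20.6)
  x^k = (0.0, 0.0), subgradient = b - a^T x = 25.0
  y^{k+1} = -3.1 + 0.1*25.0 = -0.6
Dual objective at y_3 = -0.6: reduced costs (7.8, 5.6), box minimizer x = (0.0, 0.0)
g(y_3) = b*y + (c1 - a1*y)*x1 + (c2 - a2*y)*x2 = 25*(-0.6) + 7.8*0.0 + 5.6*0.0 = -15.0 + 0.0 + 0.0 = -15.0
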